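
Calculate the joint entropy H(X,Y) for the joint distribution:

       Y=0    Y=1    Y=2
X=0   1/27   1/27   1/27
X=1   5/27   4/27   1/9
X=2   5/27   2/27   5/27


H(X,Y) = -Σ p(x,y) log₂ p(x,y)
  p(0,0)=1/27: -0.0370 × log₂(0.0370) = 0.1761
  p(0,1)=1/27: -0.0370 × log₂(0.0370) = 0.1761
  p(0,2)=1/27: -0.0370 × log₂(0.0370) = 0.1761
  p(1,0)=5/27: -0.1852 × log₂(0.1852) = 0.4505
  p(1,1)=4/27: -0.1481 × log₂(0.1481) = 0.4081
  p(1,2)=1/9: -0.1111 × log₂(0.1111) = 0.3522
  p(2,0)=5/27: -0.1852 × log₂(0.1852) = 0.4505
  p(2,1)=2/27: -0.0741 × log₂(0.0741) = 0.2781
  p(2,2)=5/27: -0.1852 × log₂(0.1852) = 0.4505
H(X,Y) = 2.9185 bits


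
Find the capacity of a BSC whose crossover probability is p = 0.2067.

For BSC with error probability p:
C = 1 - H(p) where H(p) is binary entropy
H(0.2067) = -0.2067 × log₂(0.2067) - 0.7933 × log₂(0.7933)
H(p) = 0.7351
C = 1 - 0.7351 = 0.2649 bits/use


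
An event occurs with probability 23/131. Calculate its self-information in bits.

Information content I(x) = -log₂(p(x))
I = -log₂(23/131) = -log₂(0.1756)
I = 2.5099 bits


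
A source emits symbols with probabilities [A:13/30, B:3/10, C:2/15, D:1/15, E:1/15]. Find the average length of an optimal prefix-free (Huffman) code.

Huffman tree construction:
Combine smallest probabilities repeatedly
Resulting codes:
  A: 0 (length 1)
  B: 11 (length 2)
  C: 100 (length 3)
  D: 1010 (length 4)
  E: 1011 (length 4)
Average length = Σ p(s) × length(s) = 1.9667 bits


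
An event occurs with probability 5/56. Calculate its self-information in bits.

Information content I(x) = -log₂(p(x))
I = -log₂(5/56) = -log₂(0.0893)
I = 3.4854 bits


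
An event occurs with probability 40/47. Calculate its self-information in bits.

Information content I(x) = -log₂(p(x))
I = -log₂(40/47) = -log₂(0.8511)
I = 0.2327 bits


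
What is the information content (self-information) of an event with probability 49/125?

Information content I(x) = -log₂(p(x))
I = -log₂(49/125) = -log₂(0.3920)
I = 1.3511 bits


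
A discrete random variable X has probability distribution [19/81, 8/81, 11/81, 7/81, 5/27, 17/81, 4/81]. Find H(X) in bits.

H(X) = -Σ p(x) log₂ p(x)
  -19/81 × log₂(19/81) = 0.4907
  -8/81 × log₂(8/81) = 0.3299
  -11/81 × log₂(11/81) = 0.3912
  -7/81 × log₂(7/81) = 0.3053
  -5/27 × log₂(5/27) = 0.4505
  -17/81 × log₂(17/81) = 0.4727
  -4/81 × log₂(4/81) = 0.2143
H(X) = 2.6546 bits


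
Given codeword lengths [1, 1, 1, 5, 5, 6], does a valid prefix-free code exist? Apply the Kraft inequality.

Kraft inequality: Σ 2^(-l_i) ≤ 1 for prefix-free code
Calculating: 2^(-1) + 2^(-1) + 2^(-1) + 2^(-5) + 2^(-5) + 2^(-6)
= 0.5 + 0.5 + 0.5 + 0.03125 + 0.03125 + 0.015625
= 1.5781
Since 1.5781 > 1, prefix-free code does not exist


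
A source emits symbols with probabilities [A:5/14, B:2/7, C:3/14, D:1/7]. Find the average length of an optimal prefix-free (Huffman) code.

Huffman tree construction:
Combine smallest probabilities repeatedly
Resulting codes:
  A: 11 (length 2)
  B: 10 (length 2)
  C: 01 (length 2)
  D: 00 (length 2)
Average length = Σ p(s) × length(s) = 2.0000 bits


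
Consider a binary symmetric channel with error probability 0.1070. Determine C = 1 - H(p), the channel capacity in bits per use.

For BSC with error probability p:
C = 1 - H(p) where H(p) is binary entropy
H(0.1070) = -0.1070 × log₂(0.1070) - 0.8930 × log₂(0.8930)
H(p) = 0.4908
C = 1 - 0.4908 = 0.5092 bits/use


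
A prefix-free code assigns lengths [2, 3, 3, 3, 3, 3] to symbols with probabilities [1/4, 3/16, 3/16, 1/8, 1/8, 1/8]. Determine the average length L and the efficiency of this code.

Average length L = Σ p_i × l_i = 2.7500 bits
Entropy H = 2.5306 bits
Efficiency η = H/L × 100% = 92.02%


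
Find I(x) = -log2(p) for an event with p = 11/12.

Information content I(x) = -log₂(p(x))
I = -log₂(11/12) = -log₂(0.9167)
I = 0.1255 bits


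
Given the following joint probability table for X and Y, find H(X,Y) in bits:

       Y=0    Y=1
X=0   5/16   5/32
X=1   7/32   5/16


H(X,Y) = -Σ p(x,y) log₂ p(x,y)
  p(0,0)=5/16: -0.3125 × log₂(0.3125) = 0.5244
  p(0,1)=5/32: -0.1562 × log₂(0.1562) = 0.4184
  p(1,0)=7/32: -0.2188 × log₂(0.2188) = 0.4796
  p(1,1)=5/16: -0.3125 × log₂(0.3125) = 0.5244
H(X,Y) = 1.9469 bits


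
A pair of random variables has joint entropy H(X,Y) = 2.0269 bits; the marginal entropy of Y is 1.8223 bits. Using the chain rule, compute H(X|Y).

Chain rule: H(X,Y) = H(X|Y) + H(Y)
H(X|Y) = H(X,Y) - H(Y) = 2.0269 - 1.8223 = 0.2046 bits


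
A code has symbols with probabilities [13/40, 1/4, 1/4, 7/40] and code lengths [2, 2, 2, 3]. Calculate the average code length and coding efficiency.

Average length L = Σ p_i × l_i = 2.1750 bits
Entropy H = 1.9670 bits
Efficiency η = H/L × 100% = 90.44%


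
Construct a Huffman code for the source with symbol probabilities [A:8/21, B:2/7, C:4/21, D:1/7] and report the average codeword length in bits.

Huffman tree construction:
Combine smallest probabilities repeatedly
Resulting codes:
  A: 0 (length 1)
  B: 10 (length 2)
  C: 111 (length 3)
  D: 110 (length 3)
Average length = Σ p(s) × length(s) = 1.9524 bits


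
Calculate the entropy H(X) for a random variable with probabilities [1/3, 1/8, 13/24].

H(X) = -Σ p(x) log₂ p(x)
  -1/3 × log₂(1/3) = 0.5283
  -1/8 × log₂(1/8) = 0.3750
  -13/24 × log₂(13/24) = 0.4791
H(X) = 1.3824 bits


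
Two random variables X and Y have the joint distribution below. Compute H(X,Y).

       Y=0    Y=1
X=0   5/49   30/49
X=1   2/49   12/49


H(X,Y) = -Σ p(x,y) log₂ p(x,y)
  p(0,0)=5/49: -0.1020 × log₂(0.1020) = 0.3360
  p(0,1)=30/49: -0.6122 × log₂(0.6122) = 0.4334
  p(1,0)=2/49: -0.0408 × log₂(0.0408) = 0.1884
  p(1,1)=12/49: -0.2449 × log₂(0.2449) = 0.4971
H(X,Y) = 1.4548 bits


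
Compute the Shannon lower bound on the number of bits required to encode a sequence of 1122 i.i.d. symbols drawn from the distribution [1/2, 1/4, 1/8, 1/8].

Entropy H = 1.7500 bits/symbol
Minimum bits = H × n = 1.7500 × 1122
= 1963.50 bits


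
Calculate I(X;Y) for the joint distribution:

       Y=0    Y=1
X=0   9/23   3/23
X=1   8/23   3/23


H(X) = 0.9986, H(Y) = 0.8281, H(X,Y) = 1.8262
I(X;Y) = H(X) + H(Y) - H(X,Y) = 0.0005 bits


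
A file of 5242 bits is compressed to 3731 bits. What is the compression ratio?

Compression ratio = Original / Compressed
= 5242 / 3731 = 1.40:1


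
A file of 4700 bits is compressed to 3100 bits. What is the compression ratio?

Compression ratio = Original / Compressed
= 4700 / 3100 = 1.52:1


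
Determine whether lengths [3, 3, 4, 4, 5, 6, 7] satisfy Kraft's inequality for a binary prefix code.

Kraft inequality: Σ 2^(-l_i) ≤ 1 for prefix-free code
Calculating: 2^(-3) + 2^(-3) + 2^(-4) + 2^(-4) + 2^(-5) + 2^(-6) + 2^(-7)
= 0.125 + 0.125 + 0.0625 + 0.0625 + 0.03125 + 0.015625 + 0.0078125
= 0.4297
Since 0.4297 ≤ 1, prefix-free code exists


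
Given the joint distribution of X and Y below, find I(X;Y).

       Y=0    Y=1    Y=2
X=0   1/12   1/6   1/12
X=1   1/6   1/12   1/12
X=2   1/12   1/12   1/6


H(X) = 1.5850, H(Y) = 1.5850, H(X,Y) = 3.0850
I(X;Y) = H(X) + H(Y) - H(X,Y) = 0.0850 bits


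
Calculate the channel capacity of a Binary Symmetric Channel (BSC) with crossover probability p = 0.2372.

For BSC with error probability p:
C = 1 - H(p) where H(p) is binary entropy
H(0.2372) = -0.2372 × log₂(0.2372) - 0.7628 × log₂(0.7628)
H(p) = 0.7904
C = 1 - 0.7904 = 0.2096 bits/use


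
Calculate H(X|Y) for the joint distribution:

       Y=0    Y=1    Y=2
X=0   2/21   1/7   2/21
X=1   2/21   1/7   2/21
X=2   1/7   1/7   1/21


H(X|Y) = Σ_y p(y) H(X|Y=y)
  p(Y=0) = 1/3, H(X|Y=0) = 1.5567
  p(Y=1) = 3/7, H(X|Y=1) = 1.5850
  p(Y=2) = 5/21, H(X|Y=2) = 1.5219
H(X|Y) = 0.3333×1.5567 + 0.4286×1.5850 + 0.2381×1.5219 = 1.5605 bits


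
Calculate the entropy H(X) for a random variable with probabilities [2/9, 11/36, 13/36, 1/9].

H(X) = -Σ p(x) log₂ p(x)
  -2/9 × log₂(2/9) = 0.4822
  -11/36 × log₂(11/36) = 0.5227
  -13/36 × log₂(13/36) = 0.5306
  -1/9 × log₂(1/9) = 0.3522
H(X) = 1.8877 bits


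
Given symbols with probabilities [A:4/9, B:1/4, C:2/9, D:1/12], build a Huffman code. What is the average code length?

Huffman tree construction:
Combine smallest probabilities repeatedly
Resulting codes:
  A: 0 (length 1)
  B: 10 (length 2)
  C: 111 (length 3)
  D: 110 (length 3)
Average length = Σ p(s) × length(s) = 1.8611 bits


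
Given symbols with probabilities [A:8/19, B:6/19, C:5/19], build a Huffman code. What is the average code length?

Huffman tree construction:
Combine smallest probabilities repeatedly
Resulting codes:
  A: 0 (length 1)
  B: 11 (length 2)
  C: 10 (length 2)
Average length = Σ p(s) × length(s) = 1.5789 bits


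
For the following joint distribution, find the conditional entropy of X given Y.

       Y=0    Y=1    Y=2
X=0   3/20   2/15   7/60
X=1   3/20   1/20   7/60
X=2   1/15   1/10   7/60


H(X|Y) = Σ_y p(y) H(X|Y=y)
  p(Y=0) = 11/30, H(X|Y=0) = 1.5022
  p(Y=1) = 17/60, H(X|Y=1) = 1.4837
  p(Y=2) = 7/20, H(X|Y=2) = 1.5850
H(X|Y) = 0.3667×1.5022 + 0.2833×1.4837 + 0.3500×1.5850 = 1.5259 bits


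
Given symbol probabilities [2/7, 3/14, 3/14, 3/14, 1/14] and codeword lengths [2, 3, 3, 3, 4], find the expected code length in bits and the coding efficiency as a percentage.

Average length L = Σ p_i × l_i = 2.7857 bits
Entropy H = 2.2170 bits
Efficiency η = H/L × 100% = 79.59%


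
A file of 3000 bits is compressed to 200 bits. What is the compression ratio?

Compression ratio = Original / Compressed
= 3000 / 200 = 15.00:1


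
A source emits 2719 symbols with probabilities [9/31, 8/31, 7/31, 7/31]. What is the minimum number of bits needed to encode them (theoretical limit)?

Entropy H = 1.9919 bits/symbol
Minimum bits = H × n = 1.9919 × 2719
= 5415.88 bits


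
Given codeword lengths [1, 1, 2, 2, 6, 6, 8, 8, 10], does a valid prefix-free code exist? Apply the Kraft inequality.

Kraft inequality: Σ 2^(-l_i) ≤ 1 for prefix-free code
Calculating: 2^(-1) + 2^(-1) + 2^(-2) + 2^(-2) + 2^(-6) + 2^(-6) + 2^(-8) + 2^(-8) + 2^(-10)
= 0.5 + 0.5 + 0.25 + 0.25 + 0.015625 + 0.015625 + 0.00390625 + 0.00390625 + 0.0009765625
= 1.5400
Since 1.5400 > 1, prefix-free code does not exist


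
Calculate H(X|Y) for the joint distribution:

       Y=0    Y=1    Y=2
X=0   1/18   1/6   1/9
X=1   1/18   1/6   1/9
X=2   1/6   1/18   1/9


H(X|Y) = Σ_y p(y) H(X|Y=y)
  p(Y=0) = 5/18, H(X|Y=0) = 1.3710
  p(Y=1) = 7/18, H(X|Y=1) = 1.4488
  p(Y=2) = 1/3, H(X|Y=2) = 1.5850
H(X|Y) = 0.2778×1.3710 + 0.3889×1.4488 + 0.3333×1.5850 = 1.4726 bits


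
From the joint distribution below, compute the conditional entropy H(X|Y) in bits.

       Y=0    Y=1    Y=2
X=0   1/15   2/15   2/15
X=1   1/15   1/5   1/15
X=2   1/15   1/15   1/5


H(X|Y) = Σ_y p(y) H(X|Y=y)
  p(Y=0) = 1/5, H(X|Y=0) = 1.5850
  p(Y=1) = 2/5, H(X|Y=1) = 1.4591
  p(Y=2) = 2/5, H(X|Y=2) = 1.4591
H(X|Y) = 0.2000×1.5850 + 0.4000×1.4591 + 0.4000×1.4591 = 1.4843 bits


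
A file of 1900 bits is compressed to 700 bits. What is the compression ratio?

Compression ratio = Original / Compressed
= 1900 / 700 = 2.71:1


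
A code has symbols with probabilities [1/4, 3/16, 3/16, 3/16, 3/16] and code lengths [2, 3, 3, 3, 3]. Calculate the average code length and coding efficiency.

Average length L = Σ p_i × l_i = 2.7500 bits
Entropy H = 2.3113 bits
Efficiency η = H/L × 100% = 84.05%


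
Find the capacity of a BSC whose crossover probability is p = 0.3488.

For BSC with error probability p:
C = 1 - H(p) where H(p) is binary entropy
H(0.3488) = -0.3488 × log₂(0.3488) - 0.6512 × log₂(0.6512)
H(p) = 0.9330
C = 1 - 0.9330 = 0.0670 bits/use


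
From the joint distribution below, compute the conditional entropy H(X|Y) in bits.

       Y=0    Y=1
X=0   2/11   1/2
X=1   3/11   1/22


H(X|Y) = Σ_y p(y) H(X|Y=y)
  p(Y=0) = 5/11, H(X|Y=0) = 0.9710
  p(Y=1) = 6/11, H(X|Y=1) = 0.4138
H(X|Y) = 0.4545×0.9710 + 0.5455×0.4138 = 0.6671 bits


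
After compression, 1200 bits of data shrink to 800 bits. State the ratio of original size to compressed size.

Compression ratio = Original / Compressed
= 1200 / 800 = 1.50:1


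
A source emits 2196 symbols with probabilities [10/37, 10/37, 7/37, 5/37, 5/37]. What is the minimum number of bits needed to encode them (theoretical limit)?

Entropy H = 2.2551 bits/symbol
Minimum bits = H × n = 2.2551 × 2196
= 4952.30 bits


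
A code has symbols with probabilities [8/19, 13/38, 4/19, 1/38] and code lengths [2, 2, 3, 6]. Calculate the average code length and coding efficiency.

Average length L = Σ p_i × l_i = 2.3158 bits
Entropy H = 1.6662 bits
Efficiency η = H/L × 100% = 71.95%


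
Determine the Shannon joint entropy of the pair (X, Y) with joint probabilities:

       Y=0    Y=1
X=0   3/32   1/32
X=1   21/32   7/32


H(X,Y) = -Σ p(x,y) log₂ p(x,y)
  p(0,0)=3/32: -0.0938 × log₂(0.0938) = 0.3202
  p(0,1)=1/32: -0.0312 × log₂(0.0312) = 0.1562
  p(1,0)=21/32: -0.6562 × log₂(0.6562) = 0.3988
  p(1,1)=7/32: -0.2188 × log₂(0.2188) = 0.4796
H(X,Y) = 1.3548 bits


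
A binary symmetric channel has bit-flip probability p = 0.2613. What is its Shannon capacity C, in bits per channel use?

For BSC with error probability p:
C = 1 - H(p) where H(p) is binary entropy
H(0.2613) = -0.2613 × log₂(0.2613) - 0.7387 × log₂(0.7387)
H(p) = 0.8287
C = 1 - 0.8287 = 0.1713 bits/use


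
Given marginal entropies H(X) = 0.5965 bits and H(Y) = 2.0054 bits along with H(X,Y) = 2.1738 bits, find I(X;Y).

I(X;Y) = H(X) + H(Y) - H(X,Y)
I(X;Y) = 0.5965 + 2.0054 - 2.1738 = 0.4281 bits


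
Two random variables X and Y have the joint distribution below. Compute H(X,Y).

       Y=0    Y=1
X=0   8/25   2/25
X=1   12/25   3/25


H(X,Y) = -Σ p(x,y) log₂ p(x,y)
  p(0,0)=8/25: -0.3200 × log₂(0.3200) = 0.5260
  p(0,1)=2/25: -0.0800 × log₂(0.0800) = 0.2915
  p(1,0)=12/25: -0.4800 × log₂(0.4800) = 0.5083
  p(1,1)=3/25: -0.1200 × log₂(0.1200) = 0.3671
H(X,Y) = 1.6929 bits


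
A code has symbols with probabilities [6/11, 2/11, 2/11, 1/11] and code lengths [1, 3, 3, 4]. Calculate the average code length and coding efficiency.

Average length L = Σ p_i × l_i = 2.0000 bits
Entropy H = 1.6858 bits
Efficiency η = H/L × 100% = 84.29%


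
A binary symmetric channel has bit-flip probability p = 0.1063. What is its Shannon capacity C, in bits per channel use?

For BSC with error probability p:
C = 1 - H(p) where H(p) is binary entropy
H(0.1063) = -0.1063 × log₂(0.1063) - 0.8937 × log₂(0.8937)
H(p) = 0.4887
C = 1 - 0.4887 = 0.5113 bits/use


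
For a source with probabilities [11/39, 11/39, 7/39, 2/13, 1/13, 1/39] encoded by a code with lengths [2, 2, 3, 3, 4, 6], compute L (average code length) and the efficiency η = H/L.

Average length L = Σ p_i × l_i = 2.5897 bits
Entropy H = 2.3104 bits
Efficiency η = H/L × 100% = 89.21%


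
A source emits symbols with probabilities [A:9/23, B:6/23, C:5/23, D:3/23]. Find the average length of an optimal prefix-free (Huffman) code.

Huffman tree construction:
Combine smallest probabilities repeatedly
Resulting codes:
  A: 0 (length 1)
  B: 10 (length 2)
  C: 111 (length 3)
  D: 110 (length 3)
Average length = Σ p(s) × length(s) = 1.9565 bits


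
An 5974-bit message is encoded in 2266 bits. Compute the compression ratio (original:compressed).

Compression ratio = Original / Compressed
= 5974 / 2266 = 2.64:1


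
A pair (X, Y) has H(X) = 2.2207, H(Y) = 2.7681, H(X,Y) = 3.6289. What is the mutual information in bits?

I(X;Y) = H(X) + H(Y) - H(X,Y)
I(X;Y) = 2.2207 + 2.7681 - 3.6289 = 1.3599 bits


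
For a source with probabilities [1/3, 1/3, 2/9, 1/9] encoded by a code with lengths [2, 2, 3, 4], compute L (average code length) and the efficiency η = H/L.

Average length L = Σ p_i × l_i = 2.4444 bits
Entropy H = 1.8911 bits
Efficiency η = H/L × 100% = 77.36%


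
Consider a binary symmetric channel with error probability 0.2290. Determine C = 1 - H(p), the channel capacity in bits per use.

For BSC with error probability p:
C = 1 - H(p) where H(p) is binary entropy
H(0.2290) = -0.2290 × log₂(0.2290) - 0.7710 × log₂(0.7710)
H(p) = 0.7763
C = 1 - 0.7763 = 0.2237 bits/use


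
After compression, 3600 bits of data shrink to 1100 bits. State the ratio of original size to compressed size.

Compression ratio = Original / Compressed
= 3600 / 1100 = 3.27:1


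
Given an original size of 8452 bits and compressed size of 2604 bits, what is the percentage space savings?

Space savings = (1 - Compressed/Original) × 100%
= (1 - 2604/8452) × 100%
= 69.19%


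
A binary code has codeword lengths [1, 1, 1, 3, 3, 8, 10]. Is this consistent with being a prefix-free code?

Kraft inequality: Σ 2^(-l_i) ≤ 1 for prefix-free code
Calculating: 2^(-1) + 2^(-1) + 2^(-1) + 2^(-3) + 2^(-3) + 2^(-8) + 2^(-10)
= 0.5 + 0.5 + 0.5 + 0.125 + 0.125 + 0.00390625 + 0.0009765625
= 1.7549
Since 1.7549 > 1, prefix-free code does not exist


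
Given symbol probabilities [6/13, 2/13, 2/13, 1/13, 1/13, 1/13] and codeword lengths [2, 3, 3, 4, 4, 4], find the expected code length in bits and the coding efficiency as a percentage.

Average length L = Σ p_i × l_i = 2.7692 bits
Entropy H = 2.1997 bits
Efficiency η = H/L × 100% = 79.43%


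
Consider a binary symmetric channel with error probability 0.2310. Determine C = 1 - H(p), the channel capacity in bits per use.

For BSC with error probability p:
C = 1 - H(p) where H(p) is binary entropy
H(0.2310) = -0.2310 × log₂(0.2310) - 0.7690 × log₂(0.7690)
H(p) = 0.7798
C = 1 - 0.7798 = 0.2202 bits/use


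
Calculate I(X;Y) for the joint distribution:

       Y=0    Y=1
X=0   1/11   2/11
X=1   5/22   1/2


H(X) = 0.8454, H(Y) = 0.9024, H(X,Y) = 1.7475
I(X;Y) = H(X) + H(Y) - H(X,Y) = 0.0003 bits


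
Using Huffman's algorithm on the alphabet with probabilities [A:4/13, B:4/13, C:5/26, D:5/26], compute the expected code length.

Huffman tree construction:
Combine smallest probabilities repeatedly
Resulting codes:
  A: 10 (length 2)
  B: 11 (length 2)
  C: 00 (length 2)
  D: 01 (length 2)
Average length = Σ p(s) × length(s) = 2.0000 bits


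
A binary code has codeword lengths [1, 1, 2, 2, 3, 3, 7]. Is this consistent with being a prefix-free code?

Kraft inequality: Σ 2^(-l_i) ≤ 1 for prefix-free code
Calculating: 2^(-1) + 2^(-1) + 2^(-2) + 2^(-2) + 2^(-3) + 2^(-3) + 2^(-7)
= 0.5 + 0.5 + 0.25 + 0.25 + 0.125 + 0.125 + 0.0078125
= 1.7578
Since 1.7578 > 1, prefix-free code does not exist


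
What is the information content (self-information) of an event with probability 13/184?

Information content I(x) = -log₂(p(x))
I = -log₂(13/184) = -log₂(0.0707)
I = 3.8231 bits


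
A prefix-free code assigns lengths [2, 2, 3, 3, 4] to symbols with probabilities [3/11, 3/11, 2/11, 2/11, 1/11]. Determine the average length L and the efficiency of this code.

Average length L = Σ p_i × l_i = 2.5455 bits
Entropy H = 2.2313 bits
Efficiency η = H/L × 100% = 87.66%


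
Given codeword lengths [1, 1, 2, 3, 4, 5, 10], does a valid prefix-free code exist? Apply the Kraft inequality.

Kraft inequality: Σ 2^(-l_i) ≤ 1 for prefix-free code
Calculating: 2^(-1) + 2^(-1) + 2^(-2) + 2^(-3) + 2^(-4) + 2^(-5) + 2^(-10)
= 0.5 + 0.5 + 0.25 + 0.125 + 0.0625 + 0.03125 + 0.0009765625
= 1.4697
Since 1.4697 > 1, prefix-free code does not exist


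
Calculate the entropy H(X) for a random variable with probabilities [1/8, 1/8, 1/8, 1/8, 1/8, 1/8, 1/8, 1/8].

H(X) = -Σ p(x) log₂ p(x)
  -1/8 × log₂(1/8) = 0.3750
  -1/8 × log₂(1/8) = 0.3750
  -1/8 × log₂(1/8) = 0.3750
  -1/8 × log₂(1/8) = 0.3750
  -1/8 × log₂(1/8) = 0.3750
  -1/8 × log₂(1/8) = 0.3750
  -1/8 × log₂(1/8) = 0.3750
  -1/8 × log₂(1/8) = 0.3750
H(X) = 3.0000 bits


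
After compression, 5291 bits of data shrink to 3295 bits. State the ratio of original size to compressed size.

Compression ratio = Original / Compressed
= 5291 / 3295 = 1.61:1


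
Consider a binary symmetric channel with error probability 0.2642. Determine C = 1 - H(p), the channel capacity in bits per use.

For BSC with error probability p:
C = 1 - H(p) where H(p) is binary entropy
H(0.2642) = -0.2642 × log₂(0.2642) - 0.7358 × log₂(0.7358)
H(p) = 0.8330
C = 1 - 0.8330 = 0.1670 bits/use


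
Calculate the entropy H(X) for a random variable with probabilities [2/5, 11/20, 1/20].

H(X) = -Σ p(x) log₂ p(x)
  -2/5 × log₂(2/5) = 0.5288
  -11/20 × log₂(11/20) = 0.4744
  -1/20 × log₂(1/20) = 0.2161
H(X) = 1.2192 bits


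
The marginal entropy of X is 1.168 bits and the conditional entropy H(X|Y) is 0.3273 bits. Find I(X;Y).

I(X;Y) = H(X) - H(X|Y)
I(X;Y) = 1.168 - 0.3273 = 0.8407 bits


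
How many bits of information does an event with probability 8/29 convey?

Information content I(x) = -log₂(p(x))
I = -log₂(8/29) = -log₂(0.2759)
I = 1.8580 bits


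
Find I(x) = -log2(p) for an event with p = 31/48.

Information content I(x) = -log₂(p(x))
I = -log₂(31/48) = -log₂(0.6458)
I = 0.6308 bits


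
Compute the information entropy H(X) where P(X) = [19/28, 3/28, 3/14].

H(X) = -Σ p(x) log₂ p(x)
  -19/28 × log₂(19/28) = 0.3796
  -3/28 × log₂(3/28) = 0.3453
  -3/14 × log₂(3/14) = 0.4762
H(X) = 1.2011 bits


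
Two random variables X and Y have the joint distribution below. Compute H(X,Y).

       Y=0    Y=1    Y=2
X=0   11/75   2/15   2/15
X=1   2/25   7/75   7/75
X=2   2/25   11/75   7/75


H(X,Y) = -Σ p(x,y) log₂ p(x,y)
  p(0,0)=11/75: -0.1467 × log₂(0.1467) = 0.4062
  p(0,1)=2/15: -0.1333 × log₂(0.1333) = 0.3876
  p(0,2)=2/15: -0.1333 × log₂(0.1333) = 0.3876
  p(1,0)=2/25: -0.0800 × log₂(0.0800) = 0.2915
  p(1,1)=7/75: -0.0933 × log₂(0.0933) = 0.3193
  p(1,2)=7/75: -0.0933 × log₂(0.0933) = 0.3193
  p(2,0)=2/25: -0.0800 × log₂(0.0800) = 0.2915
  p(2,1)=11/75: -0.1467 × log₂(0.1467) = 0.4062
  p(2,2)=7/75: -0.0933 × log₂(0.0933) = 0.3193
H(X,Y) = 3.1286 bits


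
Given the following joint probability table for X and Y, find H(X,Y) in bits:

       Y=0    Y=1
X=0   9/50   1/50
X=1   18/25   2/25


H(X,Y) = -Σ p(x,y) log₂ p(x,y)
  p(0,0)=9/50: -0.1800 × log₂(0.1800) = 0.4453
  p(0,1)=1/50: -0.0200 × log₂(0.0200) = 0.1129
  p(1,0)=18/25: -0.7200 × log₂(0.7200) = 0.3412
  p(1,1)=2/25: -0.0800 × log₂(0.0800) = 0.2915
H(X,Y) = 1.1909 bits


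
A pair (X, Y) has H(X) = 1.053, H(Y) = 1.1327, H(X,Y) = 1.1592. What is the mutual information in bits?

I(X;Y) = H(X) + H(Y) - H(X,Y)
I(X;Y) = 1.053 + 1.1327 - 1.1592 = 1.0265 bits


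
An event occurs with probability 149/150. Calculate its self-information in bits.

Information content I(x) = -log₂(p(x))
I = -log₂(149/150) = -log₂(0.9933)
I = 0.0097 bits


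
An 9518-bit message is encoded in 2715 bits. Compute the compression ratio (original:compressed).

Compression ratio = Original / Compressed
= 9518 / 2715 = 3.51:1


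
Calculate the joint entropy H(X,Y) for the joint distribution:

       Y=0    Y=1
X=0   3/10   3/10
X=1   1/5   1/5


H(X,Y) = -Σ p(x,y) log₂ p(x,y)
  p(0,0)=3/10: -0.3000 × log₂(0.3000) = 0.5211
  p(0,1)=3/10: -0.3000 × log₂(0.3000) = 0.5211
  p(1,0)=1/5: -0.2000 × log₂(0.2000) = 0.4644
  p(1,1)=1/5: -0.2000 × log₂(0.2000) = 0.4644
H(X,Y) = 1.9710 bits


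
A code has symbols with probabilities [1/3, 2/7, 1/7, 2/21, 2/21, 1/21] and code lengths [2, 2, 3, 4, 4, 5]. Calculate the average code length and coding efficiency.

Average length L = Σ p_i × l_i = 2.6667 bits
Entropy H = 2.3011 bits
Efficiency η = H/L × 100% = 86.29%


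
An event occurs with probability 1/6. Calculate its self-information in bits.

Information content I(x) = -log₂(p(x))
I = -log₂(1/6) = -log₂(0.1667)
I = 2.5850 bits


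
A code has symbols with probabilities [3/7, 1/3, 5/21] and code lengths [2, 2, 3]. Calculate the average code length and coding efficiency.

Average length L = Σ p_i × l_i = 2.2381 bits
Entropy H = 1.5452 bits
Efficiency η = H/L × 100% = 69.04%


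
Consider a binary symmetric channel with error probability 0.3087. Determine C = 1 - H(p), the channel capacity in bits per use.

For BSC with error probability p:
C = 1 - H(p) where H(p) is binary entropy
H(0.3087) = -0.3087 × log₂(0.3087) - 0.6913 × log₂(0.6913)
H(p) = 0.8917
C = 1 - 0.8917 = 0.1083 bits/use


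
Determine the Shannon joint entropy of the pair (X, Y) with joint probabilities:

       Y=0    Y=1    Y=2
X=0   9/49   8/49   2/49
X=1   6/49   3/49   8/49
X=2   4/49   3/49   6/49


H(X,Y) = -Σ p(x,y) log₂ p(x,y)
  p(0,0)=9/49: -0.1837 × log₂(0.1837) = 0.4490
  p(0,1)=8/49: -0.1633 × log₂(0.1633) = 0.4269
  p(0,2)=2/49: -0.0408 × log₂(0.0408) = 0.1884
  p(1,0)=6/49: -0.1224 × log₂(0.1224) = 0.3710
  p(1,1)=3/49: -0.0612 × log₂(0.0612) = 0.2467
  p(1,2)=8/49: -0.1633 × log₂(0.1633) = 0.4269
  p(2,0)=4/49: -0.0816 × log₂(0.0816) = 0.2951
  p(2,1)=3/49: -0.0612 × log₂(0.0612) = 0.2467
  p(2,2)=6/49: -0.1224 × log₂(0.1224) = 0.3710
H(X,Y) = 3.0217 bits


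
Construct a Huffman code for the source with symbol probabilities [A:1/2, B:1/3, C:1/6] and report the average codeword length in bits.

Huffman tree construction:
Combine smallest probabilities repeatedly
Resulting codes:
  A: 0 (length 1)
  B: 11 (length 2)
  C: 10 (length 2)
Average length = Σ p(s) × length(s) = 1.5000 bits


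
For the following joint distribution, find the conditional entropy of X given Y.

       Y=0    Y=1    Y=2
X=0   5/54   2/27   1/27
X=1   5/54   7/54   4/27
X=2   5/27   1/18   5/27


H(X|Y) = Σ_y p(y) H(X|Y=y)
  p(Y=0) = 10/27, H(X|Y=0) = 1.5000
  p(Y=1) = 7/27, H(X|Y=1) = 1.4926
  p(Y=2) = 10/27, H(X|Y=2) = 1.3610
H(X|Y) = 0.3704×1.5000 + 0.2593×1.4926 + 0.3704×1.3610 = 1.4466 bits


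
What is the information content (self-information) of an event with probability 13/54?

Information content I(x) = -log₂(p(x))
I = -log₂(13/54) = -log₂(0.2407)
I = 2.0544 bits


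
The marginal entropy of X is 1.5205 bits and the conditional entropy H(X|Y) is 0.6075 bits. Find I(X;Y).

I(X;Y) = H(X) - H(X|Y)
I(X;Y) = 1.5205 - 0.6075 = 0.913 bits


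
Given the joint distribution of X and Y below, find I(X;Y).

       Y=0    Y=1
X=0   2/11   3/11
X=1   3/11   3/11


H(X) = 0.9940, H(Y) = 0.9940, H(X,Y) = 1.9808
I(X;Y) = H(X) + H(Y) - H(X,Y) = 0.0072 bits


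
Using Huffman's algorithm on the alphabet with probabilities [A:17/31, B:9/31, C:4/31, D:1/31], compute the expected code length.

Huffman tree construction:
Combine smallest probabilities repeatedly
Resulting codes:
  A: 1 (length 1)
  B: 01 (length 2)
  C: 001 (length 3)
  D: 000 (length 3)
Average length = Σ p(s) × length(s) = 1.6129 bits


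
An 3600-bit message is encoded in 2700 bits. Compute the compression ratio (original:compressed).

Compression ratio = Original / Compressed
= 3600 / 2700 = 1.33:1


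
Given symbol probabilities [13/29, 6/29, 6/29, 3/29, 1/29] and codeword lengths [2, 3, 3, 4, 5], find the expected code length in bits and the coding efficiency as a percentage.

Average length L = Σ p_i × l_i = 2.7241 bits
Entropy H = 1.9656 bits
Efficiency η = H/L × 100% = 72.15%


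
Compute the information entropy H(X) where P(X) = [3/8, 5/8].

H(X) = -Σ p(x) log₂ p(x)
  -3/8 × log₂(3/8) = 0.5306
  -5/8 × log₂(5/8) = 0.4238
H(X) = 0.9544 bits


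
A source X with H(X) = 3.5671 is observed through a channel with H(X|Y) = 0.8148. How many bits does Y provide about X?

I(X;Y) = H(X) - H(X|Y)
I(X;Y) = 3.5671 - 0.8148 = 2.7523 bits


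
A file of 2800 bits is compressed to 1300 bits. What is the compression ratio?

Compression ratio = Original / Compressed
= 2800 / 1300 = 2.15:1


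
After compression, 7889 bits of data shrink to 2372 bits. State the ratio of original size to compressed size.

Compression ratio = Original / Compressed
= 7889 / 2372 = 3.33:1


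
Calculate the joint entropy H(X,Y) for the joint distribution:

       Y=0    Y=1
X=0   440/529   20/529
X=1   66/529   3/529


H(X,Y) = -Σ p(x,y) log₂ p(x,y)
  p(0,0)=440/529: -0.8318 × log₂(0.8318) = 0.2211
  p(0,1)=20/529: -0.0378 × log₂(0.0378) = 0.1786
  p(1,0)=66/529: -0.1248 × log₂(0.1248) = 0.3746
  p(1,1)=3/529: -0.0057 × log₂(0.0057) = 0.0423
H(X,Y) = 0.8166 bits


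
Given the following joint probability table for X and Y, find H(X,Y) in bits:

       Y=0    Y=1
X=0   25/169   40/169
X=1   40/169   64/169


H(X,Y) = -Σ p(x,y) log₂ p(x,y)
  p(0,0)=25/169: -0.1479 × log₂(0.1479) = 0.4078
  p(0,1)=40/169: -0.2367 × log₂(0.2367) = 0.4921
  p(1,0)=40/169: -0.2367 × log₂(0.2367) = 0.4921
  p(1,1)=64/169: -0.3787 × log₂(0.3787) = 0.5305
H(X,Y) = 1.9225 bits


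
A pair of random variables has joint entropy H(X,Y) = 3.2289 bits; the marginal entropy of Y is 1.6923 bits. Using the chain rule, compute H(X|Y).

Chain rule: H(X,Y) = H(X|Y) + H(Y)
H(X|Y) = H(X,Y) - H(Y) = 3.2289 - 1.6923 = 1.5366 bits


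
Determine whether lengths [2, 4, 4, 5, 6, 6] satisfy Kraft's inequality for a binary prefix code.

Kraft inequality: Σ 2^(-l_i) ≤ 1 for prefix-free code
Calculating: 2^(-2) + 2^(-4) + 2^(-4) + 2^(-5) + 2^(-6) + 2^(-6)
= 0.25 + 0.0625 + 0.0625 + 0.03125 + 0.015625 + 0.015625
= 0.4375
Since 0.4375 ≤ 1, prefix-free code exists


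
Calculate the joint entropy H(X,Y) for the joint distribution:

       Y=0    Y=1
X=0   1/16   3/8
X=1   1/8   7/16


H(X,Y) = -Σ p(x,y) log₂ p(x,y)
  p(0,0)=1/16: -0.0625 × log₂(0.0625) = 0.2500
  p(0,1)=3/8: -0.3750 × log₂(0.3750) = 0.5306
  p(1,0)=1/8: -0.1250 × log₂(0.1250) = 0.3750
  p(1,1)=7/16: -0.4375 × log₂(0.4375) = 0.5218
H(X,Y) = 1.6774 bits


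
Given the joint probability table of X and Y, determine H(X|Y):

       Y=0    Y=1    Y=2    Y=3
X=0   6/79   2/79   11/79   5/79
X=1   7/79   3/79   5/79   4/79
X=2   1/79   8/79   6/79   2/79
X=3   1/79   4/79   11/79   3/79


H(X|Y) = Σ_y p(y) H(X|Y=y)
  p(Y=0) = 15/79, H(X|Y=0) = 1.5628
  p(Y=1) = 17/79, H(X|Y=1) = 1.8078
  p(Y=2) = 33/79, H(X|Y=2) = 1.9163
  p(Y=3) = 14/79, H(X|Y=3) = 1.9242
H(X|Y) = 0.1899×1.5628 + 0.2152×1.8078 + 0.4177×1.9163 + 0.1772×1.9242 = 1.8272 bits


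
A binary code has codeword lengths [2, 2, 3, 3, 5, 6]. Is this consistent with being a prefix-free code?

Kraft inequality: Σ 2^(-l_i) ≤ 1 for prefix-free code
Calculating: 2^(-2) + 2^(-2) + 2^(-3) + 2^(-3) + 2^(-5) + 2^(-6)
= 0.25 + 0.25 + 0.125 + 0.125 + 0.03125 + 0.015625
= 0.7969
Since 0.7969 ≤ 1, prefix-free code exists


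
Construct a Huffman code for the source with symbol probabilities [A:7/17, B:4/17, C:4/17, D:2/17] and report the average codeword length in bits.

Huffman tree construction:
Combine smallest probabilities repeatedly
Resulting codes:
  A: 0 (length 1)
  B: 111 (length 3)
  C: 10 (length 2)
  D: 110 (length 3)
Average length = Σ p(s) × length(s) = 1.9412 bits


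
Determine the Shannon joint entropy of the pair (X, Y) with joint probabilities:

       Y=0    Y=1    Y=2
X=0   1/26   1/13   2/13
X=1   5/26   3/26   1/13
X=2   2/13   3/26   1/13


H(X,Y) = -Σ p(x,y) log₂ p(x,y)
  p(0,0)=1/26: -0.0385 × log₂(0.0385) = 0.1808
  p(0,1)=1/13: -0.0769 × log₂(0.0769) = 0.2846
  p(0,2)=2/13: -0.1538 × log₂(0.1538) = 0.4155
  p(1,0)=5/26: -0.1923 × log₂(0.1923) = 0.4574
  p(1,1)=3/26: -0.1154 × log₂(0.1154) = 0.3595
  p(1,2)=1/13: -0.0769 × log₂(0.0769) = 0.2846
  p(2,0)=2/13: -0.1538 × log₂(0.1538) = 0.4155
  p(2,1)=3/26: -0.1154 × log₂(0.1154) = 0.3595
  p(2,2)=1/13: -0.0769 × log₂(0.0769) = 0.2846
H(X,Y) = 3.0420 bits


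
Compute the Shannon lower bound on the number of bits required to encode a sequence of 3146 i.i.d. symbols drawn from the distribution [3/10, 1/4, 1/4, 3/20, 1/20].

Entropy H = 2.1477 bits/symbol
Minimum bits = H × n = 2.1477 × 3146
= 6756.76 bits


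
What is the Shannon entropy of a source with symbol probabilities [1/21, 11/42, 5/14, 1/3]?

H(X) = -Σ p(x) log₂ p(x)
  -1/21 × log₂(1/21) = 0.2092
  -11/42 × log₂(11/42) = 0.5062
  -5/14 × log₂(5/14) = 0.5305
  -1/3 × log₂(1/3) = 0.5283
H(X) = 1.7742 bits


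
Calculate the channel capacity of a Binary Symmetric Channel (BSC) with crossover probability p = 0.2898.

For BSC with error probability p:
C = 1 - H(p) where H(p) is binary entropy
H(0.2898) = -0.2898 × log₂(0.2898) - 0.7102 × log₂(0.7102)
H(p) = 0.8685
C = 1 - 0.8685 = 0.1315 bits/use


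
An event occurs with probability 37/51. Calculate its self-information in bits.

Information content I(x) = -log₂(p(x))
I = -log₂(37/51) = -log₂(0.7255)
I = 0.4630 bits


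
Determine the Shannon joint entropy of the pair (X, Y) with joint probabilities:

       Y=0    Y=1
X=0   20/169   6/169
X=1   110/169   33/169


H(X,Y) = -Σ p(x,y) log₂ p(x,y)
  p(0,0)=20/169: -0.1183 × log₂(0.1183) = 0.3644
  p(0,1)=6/169: -0.0355 × log₂(0.0355) = 0.1710
  p(1,0)=110/169: -0.6509 × log₂(0.6509) = 0.4032
  p(1,1)=33/169: -0.1953 × log₂(0.1953) = 0.4601
H(X,Y) = 1.3987 bits


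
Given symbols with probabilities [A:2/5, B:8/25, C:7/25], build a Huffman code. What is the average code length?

Huffman tree construction:
Combine smallest probabilities repeatedly
Resulting codes:
  A: 0 (length 1)
  B: 11 (length 2)
  C: 10 (length 2)
Average length = Σ p(s) × length(s) = 1.6000 bits


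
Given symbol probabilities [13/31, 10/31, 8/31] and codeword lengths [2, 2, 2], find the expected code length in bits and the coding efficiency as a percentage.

Average length L = Σ p_i × l_i = 2.0000 bits
Entropy H = 1.5566 bits
Efficiency η = H/L × 100% = 77.83%


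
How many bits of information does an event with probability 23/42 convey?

Information content I(x) = -log₂(p(x))
I = -log₂(23/42) = -log₂(0.5476)
I = 0.8688 bits


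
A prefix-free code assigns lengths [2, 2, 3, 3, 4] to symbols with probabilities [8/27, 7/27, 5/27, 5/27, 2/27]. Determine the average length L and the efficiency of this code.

Average length L = Σ p_i × l_i = 2.5185 bits
Entropy H = 2.2041 bits
Efficiency η = H/L × 100% = 87.52%


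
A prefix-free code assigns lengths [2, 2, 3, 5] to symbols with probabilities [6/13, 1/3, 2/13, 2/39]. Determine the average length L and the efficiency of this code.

Average length L = Σ p_i × l_i = 2.3077 bits
Entropy H = 1.6784 bits
Efficiency η = H/L × 100% = 72.73%


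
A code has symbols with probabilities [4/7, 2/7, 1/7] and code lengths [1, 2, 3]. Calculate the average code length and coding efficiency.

Average length L = Σ p_i × l_i = 1.5714 bits
Entropy H = 1.3788 bits
Efficiency η = H/L × 100% = 87.74%


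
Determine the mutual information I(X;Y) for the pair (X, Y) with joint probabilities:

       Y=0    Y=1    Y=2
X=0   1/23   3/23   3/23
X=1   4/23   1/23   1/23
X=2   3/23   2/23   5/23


H(X) = 1.5505, H(Y) = 1.5653, H(X,Y) = 2.9638
I(X;Y) = H(X) + H(Y) - H(X,Y) = 0.1520 bits


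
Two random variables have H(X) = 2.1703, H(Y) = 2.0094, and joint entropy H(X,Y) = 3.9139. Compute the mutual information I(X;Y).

I(X;Y) = H(X) + H(Y) - H(X,Y)
I(X;Y) = 2.1703 + 2.0094 - 3.9139 = 0.2658 bits


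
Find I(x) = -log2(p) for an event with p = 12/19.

Information content I(x) = -log₂(p(x))
I = -log₂(12/19) = -log₂(0.6316)
I = 0.6630 bits


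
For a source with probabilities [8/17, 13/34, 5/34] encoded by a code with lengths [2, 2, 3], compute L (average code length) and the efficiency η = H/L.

Average length L = Σ p_i × l_i = 2.1471 bits
Entropy H = 1.4488 bits
Efficiency η = H/L × 100% = 67.48%


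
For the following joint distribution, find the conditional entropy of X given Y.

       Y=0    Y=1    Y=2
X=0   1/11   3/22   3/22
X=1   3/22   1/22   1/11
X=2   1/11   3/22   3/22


H(X|Y) = Σ_y p(y) H(X|Y=y)
  p(Y=0) = 7/22, H(X|Y=0) = 1.5567
  p(Y=1) = 7/22, H(X|Y=1) = 1.4488
  p(Y=2) = 4/11, H(X|Y=2) = 1.5613
H(X|Y) = 0.3182×1.5567 + 0.3182×1.4488 + 0.3636×1.5613 = 1.5240 bits


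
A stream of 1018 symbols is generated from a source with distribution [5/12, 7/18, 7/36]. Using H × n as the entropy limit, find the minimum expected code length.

Entropy H = 1.5155 bits/symbol
Minimum bits = H × n = 1.5155 × 1018
= 1542.82 bits


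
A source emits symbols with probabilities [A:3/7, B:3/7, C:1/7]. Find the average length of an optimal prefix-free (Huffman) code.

Huffman tree construction:
Combine smallest probabilities repeatedly
Resulting codes:
  A: 11 (length 2)
  B: 0 (length 1)
  C: 10 (length 2)
Average length = Σ p(s) × length(s) = 1.5714 bits


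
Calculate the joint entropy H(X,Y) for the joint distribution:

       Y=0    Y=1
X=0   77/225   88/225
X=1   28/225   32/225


H(X,Y) = -Σ p(x,y) log₂ p(x,y)
  p(0,0)=77/225: -0.3422 × log₂(0.3422) = 0.5294
  p(0,1)=88/225: -0.3911 × log₂(0.3911) = 0.5297
  p(1,0)=28/225: -0.1244 × log₂(0.1244) = 0.3741
  p(1,1)=32/225: -0.1422 × log₂(0.1422) = 0.4002
H(X,Y) = 1.8334 bits


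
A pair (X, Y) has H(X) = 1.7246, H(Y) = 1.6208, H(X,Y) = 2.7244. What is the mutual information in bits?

I(X;Y) = H(X) + H(Y) - H(X,Y)
I(X;Y) = 1.7246 + 1.6208 - 2.7244 = 0.621 bits


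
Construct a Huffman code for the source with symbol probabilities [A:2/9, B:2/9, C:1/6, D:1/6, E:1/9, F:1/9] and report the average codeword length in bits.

Huffman tree construction:
Combine smallest probabilities repeatedly
Resulting codes:
  A: 00 (length 2)
  B: 01 (length 2)
  C: 110 (length 3)
  D: 111 (length 3)
  E: 100 (length 3)
  F: 101 (length 3)
Average length = Σ p(s) × length(s) = 2.5556 bits


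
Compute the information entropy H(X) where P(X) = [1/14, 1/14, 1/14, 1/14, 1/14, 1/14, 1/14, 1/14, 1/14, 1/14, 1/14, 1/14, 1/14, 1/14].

H(X) = -Σ p(x) log₂ p(x)
  -1/14 × log₂(1/14) = 0.2720
  -1/14 × log₂(1/14) = 0.2720
  -1/14 × log₂(1/14) = 0.2720
  -1/14 × log₂(1/14) = 0.2720
  -1/14 × log₂(1/14) = 0.2720
  -1/14 × log₂(1/14) = 0.2720
  -1/14 × log₂(1/14) = 0.2720
  -1/14 × log₂(1/14) = 0.2720
  -1/14 × log₂(1/14) = 0.2720
  -1/14 × log₂(1/14) = 0.2720
  -1/14 × log₂(1/14) = 0.2720
  -1/14 × log₂(1/14) = 0.2720
  -1/14 × log₂(1/14) = 0.2720
  -1/14 × log₂(1/14) = 0.2720
H(X) = 3.8074 bits


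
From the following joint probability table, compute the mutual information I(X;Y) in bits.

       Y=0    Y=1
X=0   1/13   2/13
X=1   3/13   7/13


H(X) = 0.7793, H(Y) = 0.8905, H(X,Y) = 1.6692
I(X;Y) = H(X) + H(Y) - H(X,Y) = 0.0007 bits


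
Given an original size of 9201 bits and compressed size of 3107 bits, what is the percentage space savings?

Space savings = (1 - Compressed/Original) × 100%
= (1 - 3107/9201) × 100%
= 66.23%


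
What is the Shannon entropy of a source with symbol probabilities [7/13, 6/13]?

H(X) = -Σ p(x) log₂ p(x)
  -7/13 × log₂(7/13) = 0.4809
  -6/13 × log₂(6/13) = 0.5148
H(X) = 0.9957 bits


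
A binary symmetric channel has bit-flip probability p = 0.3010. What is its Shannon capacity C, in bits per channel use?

For BSC with error probability p:
C = 1 - H(p) where H(p) is binary entropy
H(0.3010) = -0.3010 × log₂(0.3010) - 0.6990 × log₂(0.6990)
H(p) = 0.8825
C = 1 - 0.8825 = 0.1175 bits/use


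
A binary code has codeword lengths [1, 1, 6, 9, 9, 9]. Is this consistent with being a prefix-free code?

Kraft inequality: Σ 2^(-l_i) ≤ 1 for prefix-free code
Calculating: 2^(-1) + 2^(-1) + 2^(-6) + 2^(-9) + 2^(-9) + 2^(-9)
= 0.5 + 0.5 + 0.015625 + 0.001953125 + 0.001953125 + 0.001953125
= 1.0215
Since 1.0215 > 1, prefix-free code does not exist
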